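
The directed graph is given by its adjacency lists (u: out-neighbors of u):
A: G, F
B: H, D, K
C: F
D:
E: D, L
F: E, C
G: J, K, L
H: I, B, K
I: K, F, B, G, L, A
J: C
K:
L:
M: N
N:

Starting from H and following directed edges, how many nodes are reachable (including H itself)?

12

BFS from H visits: H, I, B, K, F, G, L, A, D, E, C, J
Reachable nodes: 12 of 14 total.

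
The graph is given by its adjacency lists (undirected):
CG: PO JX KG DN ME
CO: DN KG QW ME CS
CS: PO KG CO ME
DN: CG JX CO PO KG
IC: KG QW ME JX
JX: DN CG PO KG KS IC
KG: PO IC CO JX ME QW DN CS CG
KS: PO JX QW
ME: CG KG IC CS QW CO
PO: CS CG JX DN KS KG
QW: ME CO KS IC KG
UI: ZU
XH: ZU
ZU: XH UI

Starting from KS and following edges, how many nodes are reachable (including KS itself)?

BFS from KS visits: KS, PO, JX, QW, CS, CG, DN, KG, IC, ME, CO
Reachable nodes: 11 of 14 total.

11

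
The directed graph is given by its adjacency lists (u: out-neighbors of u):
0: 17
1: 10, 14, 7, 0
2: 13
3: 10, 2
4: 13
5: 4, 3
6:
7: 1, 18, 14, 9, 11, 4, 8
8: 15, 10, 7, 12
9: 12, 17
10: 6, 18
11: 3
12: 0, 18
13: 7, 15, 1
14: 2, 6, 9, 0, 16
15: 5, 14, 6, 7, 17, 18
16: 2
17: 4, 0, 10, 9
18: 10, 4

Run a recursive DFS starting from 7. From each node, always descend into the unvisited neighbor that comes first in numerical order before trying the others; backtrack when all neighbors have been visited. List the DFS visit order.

7, 1, 0, 17, 4, 13, 15, 5, 3, 2, 10, 6, 18, 14, 9, 12, 16, 8, 11

Visit 7
7 → 1
1 → 0
0 → 17
17 → 4
4 → 13
13 → 15
15 → 5
5 → 3
3 → 2
3 → 10
10 → 6
10 → 18
15 → 14
14 → 9
9 → 12
14 → 16
7 → 8
7 → 11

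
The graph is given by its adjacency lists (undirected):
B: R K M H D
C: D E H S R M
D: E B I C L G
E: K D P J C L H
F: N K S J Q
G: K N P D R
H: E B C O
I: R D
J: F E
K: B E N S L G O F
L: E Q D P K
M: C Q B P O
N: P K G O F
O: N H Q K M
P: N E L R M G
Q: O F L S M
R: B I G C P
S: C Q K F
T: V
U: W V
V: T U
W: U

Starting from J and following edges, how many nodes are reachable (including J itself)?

18

BFS from J visits: J, E, F, C, D, H, K, L, P, N, Q, S, M, R, B, G, I, O
Reachable nodes: 18 of 22 total.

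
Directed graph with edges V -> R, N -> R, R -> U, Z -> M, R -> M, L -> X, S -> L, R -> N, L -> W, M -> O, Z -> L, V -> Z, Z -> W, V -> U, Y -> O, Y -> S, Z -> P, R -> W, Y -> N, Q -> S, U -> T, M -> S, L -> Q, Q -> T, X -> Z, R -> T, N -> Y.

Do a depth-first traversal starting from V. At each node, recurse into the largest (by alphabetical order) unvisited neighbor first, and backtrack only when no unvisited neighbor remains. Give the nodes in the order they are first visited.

Visit V
V → Z
Z → W
Z → P
Z → M
M → S
S → L
L → X
L → Q
Q → T
M → O
V → U
V → R
R → N
N → Y

V -> Z -> W -> P -> M -> S -> L -> X -> Q -> T -> O -> U -> R -> N -> Y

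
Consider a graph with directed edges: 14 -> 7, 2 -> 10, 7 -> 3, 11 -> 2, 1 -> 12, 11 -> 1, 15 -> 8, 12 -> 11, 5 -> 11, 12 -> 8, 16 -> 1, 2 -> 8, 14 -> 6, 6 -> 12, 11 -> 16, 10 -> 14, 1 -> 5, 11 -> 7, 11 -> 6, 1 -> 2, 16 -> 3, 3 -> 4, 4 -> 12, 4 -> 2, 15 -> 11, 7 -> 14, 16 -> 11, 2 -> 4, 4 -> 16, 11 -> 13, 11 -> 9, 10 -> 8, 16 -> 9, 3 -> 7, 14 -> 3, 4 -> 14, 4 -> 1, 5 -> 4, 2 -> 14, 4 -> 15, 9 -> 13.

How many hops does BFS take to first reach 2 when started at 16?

2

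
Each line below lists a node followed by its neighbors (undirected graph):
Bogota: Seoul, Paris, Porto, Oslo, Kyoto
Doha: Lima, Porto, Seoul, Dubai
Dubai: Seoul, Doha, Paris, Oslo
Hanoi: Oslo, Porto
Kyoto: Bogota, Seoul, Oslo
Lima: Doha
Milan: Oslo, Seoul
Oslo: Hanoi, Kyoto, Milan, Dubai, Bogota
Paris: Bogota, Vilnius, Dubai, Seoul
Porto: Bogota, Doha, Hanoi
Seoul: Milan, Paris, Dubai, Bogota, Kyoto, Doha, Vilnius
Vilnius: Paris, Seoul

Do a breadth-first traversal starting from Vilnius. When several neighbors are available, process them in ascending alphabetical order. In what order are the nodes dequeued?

Vilnius, Paris, Seoul, Bogota, Dubai, Doha, Kyoto, Milan, Oslo, Porto, Lima, Hanoi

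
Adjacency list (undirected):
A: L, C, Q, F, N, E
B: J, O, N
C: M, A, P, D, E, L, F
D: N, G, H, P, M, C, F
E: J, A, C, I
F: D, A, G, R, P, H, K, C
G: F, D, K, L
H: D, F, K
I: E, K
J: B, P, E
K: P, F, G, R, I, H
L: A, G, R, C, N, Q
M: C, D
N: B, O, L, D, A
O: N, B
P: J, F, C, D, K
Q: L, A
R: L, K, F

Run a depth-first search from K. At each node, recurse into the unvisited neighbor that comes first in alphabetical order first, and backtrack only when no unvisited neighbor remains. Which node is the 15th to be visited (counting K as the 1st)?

Visit K
K → F
F → A
A → C
C → D
D → G
G → L
L → N
N → B
B → J
J → E
E → I
J → P
B → O
L → Q
L → R
D → H
D → M

Visit order: K, F, A, C, D, G, L, N, B, J, E, I, P, O, Q, R, H, M

Q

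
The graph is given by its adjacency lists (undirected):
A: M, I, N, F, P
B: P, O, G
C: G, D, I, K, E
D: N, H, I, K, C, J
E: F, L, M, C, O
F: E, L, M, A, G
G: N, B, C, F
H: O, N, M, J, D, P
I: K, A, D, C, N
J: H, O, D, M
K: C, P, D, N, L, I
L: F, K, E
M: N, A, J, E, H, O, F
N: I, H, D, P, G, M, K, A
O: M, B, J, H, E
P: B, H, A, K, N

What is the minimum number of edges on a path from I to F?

2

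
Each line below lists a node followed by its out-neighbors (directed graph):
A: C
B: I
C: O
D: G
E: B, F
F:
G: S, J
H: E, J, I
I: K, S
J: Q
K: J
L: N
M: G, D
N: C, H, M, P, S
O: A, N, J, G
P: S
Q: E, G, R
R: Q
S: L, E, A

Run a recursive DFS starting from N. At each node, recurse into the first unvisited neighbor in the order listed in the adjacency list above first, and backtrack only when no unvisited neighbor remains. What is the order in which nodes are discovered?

Visit N
N → C
C → O
O → A
O → J
J → Q
Q → E
E → B
B → I
I → K
I → S
S → L
E → F
Q → G
Q → R
N → H
N → M
M → D
N → P

N -> C -> O -> A -> J -> Q -> E -> B -> I -> K -> S -> L -> F -> G -> R -> H -> M -> D -> P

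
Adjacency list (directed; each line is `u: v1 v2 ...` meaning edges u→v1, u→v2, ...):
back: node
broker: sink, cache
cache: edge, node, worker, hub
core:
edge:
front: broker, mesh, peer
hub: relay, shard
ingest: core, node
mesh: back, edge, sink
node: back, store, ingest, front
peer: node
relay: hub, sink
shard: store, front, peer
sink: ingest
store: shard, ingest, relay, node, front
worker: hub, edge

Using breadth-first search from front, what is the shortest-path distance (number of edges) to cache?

2

Level 0: front
Level 1: broker, mesh, peer
Level 2: back, cache, edge, node, sink
Level 3: hub, ingest, store, worker
Level 4: core, relay, shard
cache first appears at level 2.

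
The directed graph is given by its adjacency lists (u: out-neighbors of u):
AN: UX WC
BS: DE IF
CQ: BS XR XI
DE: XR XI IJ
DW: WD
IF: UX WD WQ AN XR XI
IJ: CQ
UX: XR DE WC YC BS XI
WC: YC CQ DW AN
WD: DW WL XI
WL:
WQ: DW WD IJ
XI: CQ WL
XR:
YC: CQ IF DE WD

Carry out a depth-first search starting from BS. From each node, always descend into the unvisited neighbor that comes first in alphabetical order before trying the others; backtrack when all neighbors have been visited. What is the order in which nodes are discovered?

BS, DE, IJ, CQ, XI, WL, XR, IF, AN, UX, WC, DW, WD, YC, WQ

Visit BS
BS → DE
DE → IJ
IJ → CQ
CQ → XI
XI → WL
CQ → XR
BS → IF
IF → AN
AN → UX
UX → WC
WC → DW
DW → WD
WC → YC
IF → WQ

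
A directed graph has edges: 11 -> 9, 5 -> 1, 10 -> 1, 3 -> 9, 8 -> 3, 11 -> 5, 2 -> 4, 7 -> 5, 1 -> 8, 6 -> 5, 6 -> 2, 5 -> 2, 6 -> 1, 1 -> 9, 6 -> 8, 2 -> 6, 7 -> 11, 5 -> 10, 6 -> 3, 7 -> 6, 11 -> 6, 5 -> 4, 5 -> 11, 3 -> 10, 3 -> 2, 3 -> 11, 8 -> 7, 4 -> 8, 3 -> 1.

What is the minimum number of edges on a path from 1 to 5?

Level 0: 1
Level 1: 8, 9
Level 2: 3, 7
Level 3: 2, 5, 6, 10, 11
Level 4: 4
5 first appears at level 3.

3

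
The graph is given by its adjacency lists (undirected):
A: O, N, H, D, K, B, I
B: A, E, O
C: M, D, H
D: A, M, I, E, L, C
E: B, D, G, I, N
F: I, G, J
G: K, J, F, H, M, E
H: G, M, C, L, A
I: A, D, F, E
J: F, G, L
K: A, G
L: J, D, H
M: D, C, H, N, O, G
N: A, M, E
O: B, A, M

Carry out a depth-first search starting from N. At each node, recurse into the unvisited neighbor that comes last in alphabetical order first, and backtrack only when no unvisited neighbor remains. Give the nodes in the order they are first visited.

N -> M -> O -> B -> E -> I -> F -> J -> L -> H -> G -> K -> A -> D -> C

Visit N
N → M
M → O
O → B
B → E
E → I
I → F
F → J
J → L
L → H
H → G
G → K
K → A
A → D
D → C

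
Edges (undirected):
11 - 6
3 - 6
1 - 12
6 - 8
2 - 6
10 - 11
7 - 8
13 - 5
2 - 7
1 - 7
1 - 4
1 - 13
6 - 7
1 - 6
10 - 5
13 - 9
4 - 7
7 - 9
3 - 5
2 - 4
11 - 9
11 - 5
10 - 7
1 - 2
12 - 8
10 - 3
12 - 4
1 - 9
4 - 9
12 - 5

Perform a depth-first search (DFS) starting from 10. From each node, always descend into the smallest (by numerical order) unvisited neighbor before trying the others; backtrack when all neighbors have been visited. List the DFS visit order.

10 3 5 11 6 1 2 4 7 8 12 9 13

Visit 10
10 → 3
3 → 5
5 → 11
11 → 6
6 → 1
1 → 2
2 → 4
4 → 7
7 → 8
8 → 12
7 → 9
9 → 13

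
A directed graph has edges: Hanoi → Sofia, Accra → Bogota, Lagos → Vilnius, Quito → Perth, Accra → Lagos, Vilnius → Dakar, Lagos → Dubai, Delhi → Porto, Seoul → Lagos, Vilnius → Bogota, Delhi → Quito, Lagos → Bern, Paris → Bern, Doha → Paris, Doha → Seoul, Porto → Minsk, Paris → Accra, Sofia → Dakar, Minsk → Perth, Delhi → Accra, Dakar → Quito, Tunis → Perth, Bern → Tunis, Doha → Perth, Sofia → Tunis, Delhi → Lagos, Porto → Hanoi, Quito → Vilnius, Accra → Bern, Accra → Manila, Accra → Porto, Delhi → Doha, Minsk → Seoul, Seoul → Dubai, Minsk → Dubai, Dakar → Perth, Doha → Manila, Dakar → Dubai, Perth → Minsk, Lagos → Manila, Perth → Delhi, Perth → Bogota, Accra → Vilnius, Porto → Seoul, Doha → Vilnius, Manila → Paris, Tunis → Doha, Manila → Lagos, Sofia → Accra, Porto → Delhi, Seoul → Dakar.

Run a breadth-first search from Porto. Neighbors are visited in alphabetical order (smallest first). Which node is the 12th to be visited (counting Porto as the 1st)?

Perth

Visit Porto; enqueue Delhi, Hanoi, Minsk, Seoul → queue [Delhi, Hanoi, Minsk, Seoul]
Visit Delhi; enqueue Accra, Doha, Lagos, Quito → queue [Hanoi, Minsk, Seoul, Accra, Doha, Lagos, Quito]
Visit Hanoi; enqueue Sofia → queue [Minsk, Seoul, Accra, Doha, Lagos, Quito, Sofia]
Visit Minsk; enqueue Dubai, Perth → queue [Seoul, Accra, Doha, Lagos, Quito, Sofia, Dubai, Perth]
Visit Seoul; enqueue Dakar → queue [Accra, Doha, Lagos, Quito, Sofia, Dubai, Perth, Dakar]
Visit Accra; enqueue Bern, Bogota, Manila, Vilnius → queue [Doha, Lagos, Quito, Sofia, Dubai, Perth, Dakar, Bern, Bogota, Manila, Vilnius]
Visit Doha; enqueue Paris → queue [Lagos, Quito, Sofia, Dubai, Perth, Dakar, Bern, Bogota, Manila, Vilnius, Paris]
Visit Lagos → queue [Quito, Sofia, Dubai, Perth, Dakar, Bern, Bogota, Manila, Vilnius, Paris]
Visit Quito → queue [Sofia, Dubai, Perth, Dakar, Bern, Bogota, Manila, Vilnius, Paris]
Visit Sofia; enqueue Tunis → queue [Dubai, Perth, Dakar, Bern, Bogota, Manila, Vilnius, Paris, Tunis]
Visit Dubai → queue [Perth, Dakar, Bern, Bogota, Manila, Vilnius, Paris, Tunis]
Visit Perth → queue [Dakar, Bern, Bogota, Manila, Vilnius, Paris, Tunis]
Visit Dakar → queue [Bern, Bogota, Manila, Vilnius, Paris, Tunis]
Visit Bern → queue [Bogota, Manila, Vilnius, Paris, Tunis]
Visit Bogota → queue [Manila, Vilnius, Paris, Tunis]
Visit Manila → queue [Vilnius, Paris, Tunis]
Visit Vilnius → queue [Paris, Tunis]
Visit Paris → queue [Tunis]
Visit Tunis → queue []

Visit order: Porto, Delhi, Hanoi, Minsk, Seoul, Accra, Doha, Lagos, Quito, Sofia, Dubai, Perth, Dakar, Bern, Bogota, Manila, Vilnius, Paris, Tunis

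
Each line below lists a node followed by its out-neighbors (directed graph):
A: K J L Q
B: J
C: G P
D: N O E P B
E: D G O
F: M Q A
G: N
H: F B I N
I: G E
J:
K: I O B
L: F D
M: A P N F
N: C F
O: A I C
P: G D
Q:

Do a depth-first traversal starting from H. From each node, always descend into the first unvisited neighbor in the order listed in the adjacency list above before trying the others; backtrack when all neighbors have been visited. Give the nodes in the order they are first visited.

H F M A K I G N C P D O E B J L Q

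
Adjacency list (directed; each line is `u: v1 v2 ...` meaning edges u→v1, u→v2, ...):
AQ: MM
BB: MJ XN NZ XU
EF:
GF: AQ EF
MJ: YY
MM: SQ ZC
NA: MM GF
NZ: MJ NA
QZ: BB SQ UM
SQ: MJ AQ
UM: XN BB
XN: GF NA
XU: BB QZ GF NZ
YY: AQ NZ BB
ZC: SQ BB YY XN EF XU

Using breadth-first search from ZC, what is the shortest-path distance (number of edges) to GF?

2

Level 0: ZC
Level 1: BB, EF, SQ, XN, XU, YY
Level 2: AQ, GF, MJ, NA, NZ, QZ
Level 3: MM, UM
GF first appears at level 2.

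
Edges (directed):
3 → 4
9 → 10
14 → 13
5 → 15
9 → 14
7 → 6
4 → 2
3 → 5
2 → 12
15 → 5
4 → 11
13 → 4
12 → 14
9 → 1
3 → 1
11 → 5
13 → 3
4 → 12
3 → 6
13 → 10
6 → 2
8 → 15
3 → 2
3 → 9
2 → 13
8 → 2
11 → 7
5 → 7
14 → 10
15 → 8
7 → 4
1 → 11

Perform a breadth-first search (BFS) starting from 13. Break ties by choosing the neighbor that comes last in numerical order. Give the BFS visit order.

Visit 13; enqueue 10, 4, 3 → queue [10, 4, 3]
Visit 10 → queue [4, 3]
Visit 4; enqueue 12, 11, 2 → queue [3, 12, 11, 2]
Visit 3; enqueue 9, 6, 5, 1 → queue [12, 11, 2, 9, 6, 5, 1]
Visit 12; enqueue 14 → queue [11, 2, 9, 6, 5, 1, 14]
Visit 11; enqueue 7 → queue [2, 9, 6, 5, 1, 14, 7]
Visit 2 → queue [9, 6, 5, 1, 14, 7]
Visit 9 → queue [6, 5, 1, 14, 7]
Visit 6 → queue [5, 1, 14, 7]
Visit 5; enqueue 15 → queue [1, 14, 7, 15]
Visit 1 → queue [14, 7, 15]
Visit 14 → queue [7, 15]
Visit 7 → queue [15]
Visit 15; enqueue 8 → queue [8]
Visit 8 → queue []

13 → 10 → 4 → 3 → 12 → 11 → 2 → 9 → 6 → 5 → 1 → 14 → 7 → 15 → 8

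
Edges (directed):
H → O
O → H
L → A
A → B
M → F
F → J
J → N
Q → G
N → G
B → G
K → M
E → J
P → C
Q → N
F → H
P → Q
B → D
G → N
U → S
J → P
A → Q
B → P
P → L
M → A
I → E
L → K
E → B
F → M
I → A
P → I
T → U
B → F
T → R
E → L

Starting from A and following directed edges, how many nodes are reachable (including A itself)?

17

BFS from A visits: A, Q, B, N, G, P, F, D, L, I, C, M, J, H, K, E, O
Reachable nodes: 17 of 21 total.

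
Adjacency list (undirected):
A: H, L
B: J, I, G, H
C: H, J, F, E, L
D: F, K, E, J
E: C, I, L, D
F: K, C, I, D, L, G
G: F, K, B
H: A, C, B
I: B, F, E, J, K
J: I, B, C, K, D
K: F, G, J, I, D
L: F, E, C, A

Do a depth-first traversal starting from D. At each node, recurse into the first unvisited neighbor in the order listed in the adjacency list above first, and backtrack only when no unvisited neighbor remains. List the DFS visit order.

D, F, K, G, B, J, I, E, C, H, A, L

Visit D
D → F
F → K
K → G
G → B
B → J
J → I
I → E
E → C
C → H
H → A
A → L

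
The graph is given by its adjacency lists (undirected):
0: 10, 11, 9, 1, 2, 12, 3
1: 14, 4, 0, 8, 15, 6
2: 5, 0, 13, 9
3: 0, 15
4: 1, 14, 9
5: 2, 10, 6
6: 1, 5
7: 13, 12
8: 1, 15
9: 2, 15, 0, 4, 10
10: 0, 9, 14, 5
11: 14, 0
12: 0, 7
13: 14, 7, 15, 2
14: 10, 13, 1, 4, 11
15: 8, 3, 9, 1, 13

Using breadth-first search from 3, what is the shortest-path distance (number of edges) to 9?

Level 0: 3
Level 1: 0, 15
Level 2: 1, 2, 8, 9, 10, 11, 12, 13
Level 3: 4, 5, 6, 7, 14
9 first appears at level 2.

2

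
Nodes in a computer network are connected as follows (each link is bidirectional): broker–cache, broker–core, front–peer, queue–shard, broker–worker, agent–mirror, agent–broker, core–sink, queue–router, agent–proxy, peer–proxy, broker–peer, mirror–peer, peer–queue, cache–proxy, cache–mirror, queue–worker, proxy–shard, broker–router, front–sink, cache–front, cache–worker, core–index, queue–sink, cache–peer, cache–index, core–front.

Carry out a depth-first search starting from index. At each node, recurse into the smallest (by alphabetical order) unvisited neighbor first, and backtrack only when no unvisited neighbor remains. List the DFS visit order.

index, cache, broker, agent, mirror, peer, front, core, sink, queue, router, shard, proxy, worker

Visit index
index → cache
cache → broker
broker → agent
agent → mirror
mirror → peer
peer → front
front → core
core → sink
sink → queue
queue → router
queue → shard
shard → proxy
queue → worker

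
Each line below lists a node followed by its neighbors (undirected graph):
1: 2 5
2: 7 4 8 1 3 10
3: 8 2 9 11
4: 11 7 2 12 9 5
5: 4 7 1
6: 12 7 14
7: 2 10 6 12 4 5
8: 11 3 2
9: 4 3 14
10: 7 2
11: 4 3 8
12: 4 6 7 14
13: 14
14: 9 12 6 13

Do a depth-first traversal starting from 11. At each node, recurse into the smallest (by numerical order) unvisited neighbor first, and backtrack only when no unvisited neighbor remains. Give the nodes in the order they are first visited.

11, 3, 2, 1, 5, 4, 7, 6, 12, 14, 9, 13, 10, 8

Visit 11
11 → 3
3 → 2
2 → 1
1 → 5
5 → 4
4 → 7
7 → 6
6 → 12
12 → 14
14 → 9
14 → 13
7 → 10
2 → 8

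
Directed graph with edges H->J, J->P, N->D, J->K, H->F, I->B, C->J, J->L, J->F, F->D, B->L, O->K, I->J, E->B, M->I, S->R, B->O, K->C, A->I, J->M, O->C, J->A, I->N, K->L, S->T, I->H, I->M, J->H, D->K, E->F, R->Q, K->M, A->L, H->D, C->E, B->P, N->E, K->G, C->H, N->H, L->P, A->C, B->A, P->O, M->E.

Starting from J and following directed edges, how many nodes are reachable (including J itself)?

BFS from J visits: J, A, F, H, K, L, M, P, C, I, D, G, E, O, B, N
Reachable nodes: 16 of 20 total.

16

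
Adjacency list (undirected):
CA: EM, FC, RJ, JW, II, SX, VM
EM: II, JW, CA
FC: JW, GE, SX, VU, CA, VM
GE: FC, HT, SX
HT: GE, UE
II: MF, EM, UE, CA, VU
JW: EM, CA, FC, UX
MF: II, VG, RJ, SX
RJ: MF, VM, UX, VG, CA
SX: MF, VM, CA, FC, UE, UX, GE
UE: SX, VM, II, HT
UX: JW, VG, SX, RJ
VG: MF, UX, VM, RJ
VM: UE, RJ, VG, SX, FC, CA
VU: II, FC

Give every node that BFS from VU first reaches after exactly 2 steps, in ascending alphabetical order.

CA, EM, GE, JW, MF, SX, UE, VM

Level 0: VU
Level 1: FC, II
Level 2: CA, EM, GE, JW, MF, SX, UE, VM
Level 3: HT, RJ, UX, VG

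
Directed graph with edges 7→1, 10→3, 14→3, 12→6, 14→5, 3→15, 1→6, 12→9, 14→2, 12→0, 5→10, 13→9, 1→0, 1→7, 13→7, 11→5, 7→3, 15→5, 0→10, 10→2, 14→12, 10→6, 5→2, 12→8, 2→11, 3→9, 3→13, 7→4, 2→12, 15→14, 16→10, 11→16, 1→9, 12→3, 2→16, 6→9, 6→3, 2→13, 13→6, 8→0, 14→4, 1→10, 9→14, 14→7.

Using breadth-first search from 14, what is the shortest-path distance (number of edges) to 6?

2

Level 0: 14
Level 1: 2, 3, 4, 5, 7, 12
Level 2: 0, 1, 6, 8, 9, 10, 11, 13, 15, 16
6 first appears at level 2.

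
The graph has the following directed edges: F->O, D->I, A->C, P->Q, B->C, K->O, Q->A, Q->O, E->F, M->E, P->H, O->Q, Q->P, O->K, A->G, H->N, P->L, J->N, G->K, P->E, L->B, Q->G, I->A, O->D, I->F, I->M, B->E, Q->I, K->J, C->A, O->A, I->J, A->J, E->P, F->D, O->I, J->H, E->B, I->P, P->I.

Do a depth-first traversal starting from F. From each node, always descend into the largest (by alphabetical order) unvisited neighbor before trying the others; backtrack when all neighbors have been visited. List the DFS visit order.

Visit F
F → O
O → Q
Q → P
P → L
L → B
B → E
B → C
C → A
A → J
J → N
J → H
A → G
G → K
P → I
I → M
O → D

F, O, Q, P, L, B, E, C, A, J, N, H, G, K, I, M, D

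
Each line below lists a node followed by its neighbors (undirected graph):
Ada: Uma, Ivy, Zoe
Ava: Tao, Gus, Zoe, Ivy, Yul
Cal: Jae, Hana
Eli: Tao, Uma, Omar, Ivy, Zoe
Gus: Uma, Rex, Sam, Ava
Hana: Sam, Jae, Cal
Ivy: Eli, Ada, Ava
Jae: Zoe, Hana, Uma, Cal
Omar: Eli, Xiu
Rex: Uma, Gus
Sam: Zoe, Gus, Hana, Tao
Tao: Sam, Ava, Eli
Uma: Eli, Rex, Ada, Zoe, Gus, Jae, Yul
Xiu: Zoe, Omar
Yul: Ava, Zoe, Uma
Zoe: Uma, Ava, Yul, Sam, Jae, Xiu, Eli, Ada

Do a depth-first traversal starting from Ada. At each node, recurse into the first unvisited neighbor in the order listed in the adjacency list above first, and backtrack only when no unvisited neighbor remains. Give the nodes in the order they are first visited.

Ada → Uma → Eli → Tao → Sam → Zoe → Ava → Gus → Rex → Ivy → Yul → Jae → Hana → Cal → Xiu → Omar

Visit Ada
Ada → Uma
Uma → Eli
Eli → Tao
Tao → Sam
Sam → Zoe
Zoe → Ava
Ava → Gus
Gus → Rex
Ava → Ivy
Ava → Yul
Zoe → Jae
Jae → Hana
Hana → Cal
Zoe → Xiu
Xiu → Omar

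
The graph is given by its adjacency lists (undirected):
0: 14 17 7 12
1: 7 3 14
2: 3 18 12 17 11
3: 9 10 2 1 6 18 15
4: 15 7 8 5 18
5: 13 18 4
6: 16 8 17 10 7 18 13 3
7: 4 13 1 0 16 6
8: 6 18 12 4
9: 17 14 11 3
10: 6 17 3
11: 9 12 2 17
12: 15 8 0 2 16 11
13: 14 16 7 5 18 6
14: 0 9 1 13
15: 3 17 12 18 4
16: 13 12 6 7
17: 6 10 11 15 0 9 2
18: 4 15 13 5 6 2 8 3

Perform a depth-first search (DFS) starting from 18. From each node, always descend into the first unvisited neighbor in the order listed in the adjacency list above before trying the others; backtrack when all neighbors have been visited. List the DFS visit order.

18 4 15 3 9 17 6 16 13 14 0 7 1 12 8 2 11 5 10

Visit 18
18 → 4
4 → 15
15 → 3
3 → 9
9 → 17
17 → 6
6 → 16
16 → 13
13 → 14
14 → 0
0 → 7
7 → 1
0 → 12
12 → 8
12 → 2
2 → 11
13 → 5
6 → 10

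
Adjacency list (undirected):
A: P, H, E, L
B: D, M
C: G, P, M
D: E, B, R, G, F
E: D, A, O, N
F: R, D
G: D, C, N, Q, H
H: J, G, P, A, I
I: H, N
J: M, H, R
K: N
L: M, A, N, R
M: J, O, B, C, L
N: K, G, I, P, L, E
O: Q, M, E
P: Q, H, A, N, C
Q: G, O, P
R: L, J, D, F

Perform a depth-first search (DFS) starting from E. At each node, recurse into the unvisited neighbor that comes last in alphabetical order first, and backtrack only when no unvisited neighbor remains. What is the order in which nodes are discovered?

Visit E
E → O
O → Q
Q → P
P → N
N → L
L → R
R → J
J → M
M → C
C → G
G → H
H → I
H → A
G → D
D → F
D → B
N → K

E → O → Q → P → N → L → R → J → M → C → G → H → I → A → D → F → B → K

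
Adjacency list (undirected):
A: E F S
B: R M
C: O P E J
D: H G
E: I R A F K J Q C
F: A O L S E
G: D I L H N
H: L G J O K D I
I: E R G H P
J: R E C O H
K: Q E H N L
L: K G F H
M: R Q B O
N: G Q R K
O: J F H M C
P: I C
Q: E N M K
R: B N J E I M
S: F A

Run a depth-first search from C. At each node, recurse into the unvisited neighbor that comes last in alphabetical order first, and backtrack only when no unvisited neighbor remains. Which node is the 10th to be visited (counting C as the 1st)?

Visit C
C → P
P → I
I → R
R → N
N → Q
Q → M
M → O
O → J
J → H
H → L
L → K
K → E
E → F
F → S
S → A
L → G
G → D
M → B

Visit order: C, P, I, R, N, Q, M, O, J, H, L, K, E, F, S, A, G, D, B

H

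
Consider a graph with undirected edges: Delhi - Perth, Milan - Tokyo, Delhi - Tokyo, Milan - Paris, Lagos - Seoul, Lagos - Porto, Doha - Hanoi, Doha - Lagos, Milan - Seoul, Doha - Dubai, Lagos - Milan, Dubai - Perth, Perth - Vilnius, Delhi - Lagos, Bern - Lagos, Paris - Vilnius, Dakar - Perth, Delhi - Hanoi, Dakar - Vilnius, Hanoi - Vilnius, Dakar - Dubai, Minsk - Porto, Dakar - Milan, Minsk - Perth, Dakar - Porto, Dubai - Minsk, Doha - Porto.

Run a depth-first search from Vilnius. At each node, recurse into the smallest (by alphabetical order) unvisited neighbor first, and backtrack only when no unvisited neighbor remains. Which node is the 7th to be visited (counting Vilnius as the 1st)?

Visit Vilnius
Vilnius → Dakar
Dakar → Dubai
Dubai → Doha
Doha → Hanoi
Hanoi → Delhi
Delhi → Lagos
Lagos → Bern
Lagos → Milan
Milan → Paris
Milan → Seoul
Milan → Tokyo
Lagos → Porto
Porto → Minsk
Minsk → Perth

Visit order: Vilnius, Dakar, Dubai, Doha, Hanoi, Delhi, Lagos, Bern, Milan, Paris, Seoul, Tokyo, Porto, Minsk, Perth

Lagos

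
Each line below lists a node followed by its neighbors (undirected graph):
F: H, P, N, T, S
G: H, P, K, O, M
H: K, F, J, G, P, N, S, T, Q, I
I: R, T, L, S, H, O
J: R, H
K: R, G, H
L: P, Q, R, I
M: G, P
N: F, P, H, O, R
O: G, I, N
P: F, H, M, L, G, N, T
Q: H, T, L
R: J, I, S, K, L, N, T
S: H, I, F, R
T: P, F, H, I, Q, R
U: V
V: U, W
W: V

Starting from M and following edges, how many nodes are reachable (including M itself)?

BFS from M visits: M, G, P, H, K, O, F, L, N, T, I, J, Q, S, R
Reachable nodes: 15 of 18 total.

15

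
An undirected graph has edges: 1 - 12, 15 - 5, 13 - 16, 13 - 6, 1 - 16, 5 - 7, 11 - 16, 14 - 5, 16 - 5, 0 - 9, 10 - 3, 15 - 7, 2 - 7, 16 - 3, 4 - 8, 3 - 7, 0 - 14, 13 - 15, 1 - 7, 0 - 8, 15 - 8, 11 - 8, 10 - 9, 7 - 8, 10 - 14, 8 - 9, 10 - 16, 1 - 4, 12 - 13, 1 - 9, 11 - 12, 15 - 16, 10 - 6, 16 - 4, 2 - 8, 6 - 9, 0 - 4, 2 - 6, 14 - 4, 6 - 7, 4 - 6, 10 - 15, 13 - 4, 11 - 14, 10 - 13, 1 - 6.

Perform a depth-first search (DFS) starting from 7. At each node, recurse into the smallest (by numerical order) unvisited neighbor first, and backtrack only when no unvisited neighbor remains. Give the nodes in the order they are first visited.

7 -> 1 -> 4 -> 0 -> 8 -> 2 -> 6 -> 9 -> 10 -> 3 -> 16 -> 5 -> 14 -> 11 -> 12 -> 13 -> 15

Visit 7
7 → 1
1 → 4
4 → 0
0 → 8
8 → 2
2 → 6
6 → 9
9 → 10
10 → 3
3 → 16
16 → 5
5 → 14
14 → 11
11 → 12
12 → 13
13 → 15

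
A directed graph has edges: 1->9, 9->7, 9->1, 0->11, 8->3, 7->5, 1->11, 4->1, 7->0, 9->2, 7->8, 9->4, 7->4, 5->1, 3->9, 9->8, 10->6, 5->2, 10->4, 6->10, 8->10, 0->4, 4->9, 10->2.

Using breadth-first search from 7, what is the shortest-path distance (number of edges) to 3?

2

Level 0: 7
Level 1: 0, 4, 5, 8
Level 2: 1, 2, 3, 9, 10, 11
Level 3: 6
3 first appears at level 2.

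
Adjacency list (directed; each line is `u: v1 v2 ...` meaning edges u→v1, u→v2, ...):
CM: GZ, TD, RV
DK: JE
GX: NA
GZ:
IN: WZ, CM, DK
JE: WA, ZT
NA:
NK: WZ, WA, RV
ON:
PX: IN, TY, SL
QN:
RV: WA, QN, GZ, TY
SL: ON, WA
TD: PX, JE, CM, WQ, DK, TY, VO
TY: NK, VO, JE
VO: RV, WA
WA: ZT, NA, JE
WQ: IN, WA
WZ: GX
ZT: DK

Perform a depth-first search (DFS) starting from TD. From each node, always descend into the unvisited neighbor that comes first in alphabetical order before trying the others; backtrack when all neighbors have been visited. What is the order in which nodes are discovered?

Visit TD
TD → CM
CM → GZ
CM → RV
RV → QN
RV → TY
TY → JE
JE → WA
WA → NA
WA → ZT
ZT → DK
TY → NK
NK → WZ
WZ → GX
TY → VO
TD → PX
PX → IN
PX → SL
SL → ON
TD → WQ

TD -> CM -> GZ -> RV -> QN -> TY -> JE -> WA -> NA -> ZT -> DK -> NK -> WZ -> GX -> VO -> PX -> IN -> SL -> ON -> WQ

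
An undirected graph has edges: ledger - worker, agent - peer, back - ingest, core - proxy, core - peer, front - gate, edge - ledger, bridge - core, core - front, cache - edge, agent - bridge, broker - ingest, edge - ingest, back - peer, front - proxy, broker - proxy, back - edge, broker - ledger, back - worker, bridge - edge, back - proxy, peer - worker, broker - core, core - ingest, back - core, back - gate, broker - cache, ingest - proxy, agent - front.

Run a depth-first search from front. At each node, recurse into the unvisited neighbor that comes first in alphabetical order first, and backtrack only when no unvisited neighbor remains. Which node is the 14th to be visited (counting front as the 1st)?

gate

Visit front
front → agent
agent → bridge
bridge → core
core → back
back → edge
edge → cache
cache → broker
broker → ingest
ingest → proxy
broker → ledger
ledger → worker
worker → peer
back → gate

Visit order: front, agent, bridge, core, back, edge, cache, broker, ingest, proxy, ledger, worker, peer, gate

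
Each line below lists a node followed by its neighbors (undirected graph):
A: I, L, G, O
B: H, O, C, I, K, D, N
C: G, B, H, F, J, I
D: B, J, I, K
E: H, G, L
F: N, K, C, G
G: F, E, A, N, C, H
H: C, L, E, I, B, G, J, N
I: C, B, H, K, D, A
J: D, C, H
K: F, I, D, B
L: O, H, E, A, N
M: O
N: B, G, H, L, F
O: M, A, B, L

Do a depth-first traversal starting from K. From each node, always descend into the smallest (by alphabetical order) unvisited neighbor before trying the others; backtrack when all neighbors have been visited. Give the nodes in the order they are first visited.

Visit K
K → B
B → C
C → F
F → G
G → A
A → I
I → D
D → J
J → H
H → E
E → L
L → N
L → O
O → M

K, B, C, F, G, A, I, D, J, H, E, L, N, O, M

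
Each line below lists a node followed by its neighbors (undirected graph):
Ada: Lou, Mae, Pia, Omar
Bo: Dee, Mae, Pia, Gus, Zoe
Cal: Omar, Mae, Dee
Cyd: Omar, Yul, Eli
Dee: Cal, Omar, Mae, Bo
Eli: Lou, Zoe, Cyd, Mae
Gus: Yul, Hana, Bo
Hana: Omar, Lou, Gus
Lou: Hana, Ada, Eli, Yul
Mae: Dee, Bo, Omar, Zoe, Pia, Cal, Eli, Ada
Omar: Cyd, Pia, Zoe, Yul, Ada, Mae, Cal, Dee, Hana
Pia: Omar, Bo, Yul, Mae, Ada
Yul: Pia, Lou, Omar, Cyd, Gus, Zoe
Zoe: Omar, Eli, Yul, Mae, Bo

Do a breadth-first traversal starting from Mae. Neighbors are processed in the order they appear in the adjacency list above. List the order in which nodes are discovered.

Visit Mae; enqueue Dee, Bo, Omar, Zoe, Pia, Cal, Eli, Ada → queue [Dee, Bo, Omar, Zoe, Pia, Cal, Eli, Ada]
Visit Dee → queue [Bo, Omar, Zoe, Pia, Cal, Eli, Ada]
Visit Bo; enqueue Gus → queue [Omar, Zoe, Pia, Cal, Eli, Ada, Gus]
Visit Omar; enqueue Cyd, Yul, Hana → queue [Zoe, Pia, Cal, Eli, Ada, Gus, Cyd, Yul, Hana]
Visit Zoe → queue [Pia, Cal, Eli, Ada, Gus, Cyd, Yul, Hana]
Visit Pia → queue [Cal, Eli, Ada, Gus, Cyd, Yul, Hana]
Visit Cal → queue [Eli, Ada, Gus, Cyd, Yul, Hana]
Visit Eli; enqueue Lou → queue [Ada, Gus, Cyd, Yul, Hana, Lou]
Visit Ada → queue [Gus, Cyd, Yul, Hana, Lou]
Visit Gus → queue [Cyd, Yul, Hana, Lou]
Visit Cyd → queue [Yul, Hana, Lou]
Visit Yul → queue [Hana, Lou]
Visit Hana → queue [Lou]
Visit Lou → queue []

Mae -> Dee -> Bo -> Omar -> Zoe -> Pia -> Cal -> Eli -> Ada -> Gus -> Cyd -> Yul -> Hana -> Lou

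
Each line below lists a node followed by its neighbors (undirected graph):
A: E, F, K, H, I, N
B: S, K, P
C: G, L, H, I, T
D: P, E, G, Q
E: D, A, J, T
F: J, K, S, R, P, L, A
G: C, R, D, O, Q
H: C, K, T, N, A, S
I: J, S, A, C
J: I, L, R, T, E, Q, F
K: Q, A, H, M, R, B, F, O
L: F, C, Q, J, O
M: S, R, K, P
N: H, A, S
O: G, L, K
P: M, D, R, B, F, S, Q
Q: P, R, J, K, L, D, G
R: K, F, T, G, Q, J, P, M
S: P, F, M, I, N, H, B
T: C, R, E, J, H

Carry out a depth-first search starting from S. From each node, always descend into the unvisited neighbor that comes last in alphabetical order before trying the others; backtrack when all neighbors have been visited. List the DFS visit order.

Visit S
S → P
P → R
R → T
T → J
J → Q
Q → L
L → O
O → K
K → M
K → H
H → N
N → A
A → I
I → C
C → G
G → D
D → E
A → F
K → B

S, P, R, T, J, Q, L, O, K, M, H, N, A, I, C, G, D, E, F, B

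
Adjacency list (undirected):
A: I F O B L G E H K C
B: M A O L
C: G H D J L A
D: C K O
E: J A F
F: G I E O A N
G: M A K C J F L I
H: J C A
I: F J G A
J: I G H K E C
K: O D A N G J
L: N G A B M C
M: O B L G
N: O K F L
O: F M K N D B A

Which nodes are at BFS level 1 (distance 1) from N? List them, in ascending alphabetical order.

F, K, L, O

Level 0: N
Level 1: F, K, L, O
Level 2: A, B, C, D, E, G, I, J, M
Level 3: H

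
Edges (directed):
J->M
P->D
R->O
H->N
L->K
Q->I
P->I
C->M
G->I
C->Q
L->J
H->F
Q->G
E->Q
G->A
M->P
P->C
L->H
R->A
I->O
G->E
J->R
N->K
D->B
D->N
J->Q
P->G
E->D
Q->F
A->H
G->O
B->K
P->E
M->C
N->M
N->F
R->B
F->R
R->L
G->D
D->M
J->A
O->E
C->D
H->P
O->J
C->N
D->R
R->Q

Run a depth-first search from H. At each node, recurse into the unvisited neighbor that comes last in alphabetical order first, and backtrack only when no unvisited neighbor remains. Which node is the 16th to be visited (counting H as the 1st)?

Visit H
H → P
P → I
I → O
O → J
J → R
R → Q
Q → G
G → E
E → D
D → N
N → M
M → C
N → K
N → F
D → B
G → A
R → L

Visit order: H, P, I, O, J, R, Q, G, E, D, N, M, C, K, F, B, A, L

B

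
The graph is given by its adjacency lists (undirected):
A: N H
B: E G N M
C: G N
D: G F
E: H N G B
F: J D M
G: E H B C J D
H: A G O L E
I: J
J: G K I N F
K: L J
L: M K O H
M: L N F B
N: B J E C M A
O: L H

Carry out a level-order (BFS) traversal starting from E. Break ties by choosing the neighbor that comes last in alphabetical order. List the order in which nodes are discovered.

Visit E; enqueue N, H, G, B → queue [N, H, G, B]
Visit N; enqueue M, J, C, A → queue [H, G, B, M, J, C, A]
Visit H; enqueue O, L → queue [G, B, M, J, C, A, O, L]
Visit G; enqueue D → queue [B, M, J, C, A, O, L, D]
Visit B → queue [M, J, C, A, O, L, D]
Visit M; enqueue F → queue [J, C, A, O, L, D, F]
Visit J; enqueue K, I → queue [C, A, O, L, D, F, K, I]
Visit C → queue [A, O, L, D, F, K, I]
Visit A → queue [O, L, D, F, K, I]
Visit O → queue [L, D, F, K, I]
Visit L → queue [D, F, K, I]
Visit D → queue [F, K, I]
Visit F → queue [K, I]
Visit K → queue [I]
Visit I → queue []

E, N, H, G, B, M, J, C, A, O, L, D, F, K, I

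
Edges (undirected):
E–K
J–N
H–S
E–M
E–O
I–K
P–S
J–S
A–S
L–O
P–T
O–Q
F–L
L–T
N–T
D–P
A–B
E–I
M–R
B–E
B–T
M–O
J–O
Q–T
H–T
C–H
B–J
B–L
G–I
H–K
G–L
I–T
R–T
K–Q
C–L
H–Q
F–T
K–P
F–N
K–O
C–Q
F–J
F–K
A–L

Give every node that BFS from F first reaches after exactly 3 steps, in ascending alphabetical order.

Level 0: F
Level 1: J, K, L, N, T
Level 2: A, B, C, E, G, H, I, O, P, Q, R, S
Level 3: D, M

D, M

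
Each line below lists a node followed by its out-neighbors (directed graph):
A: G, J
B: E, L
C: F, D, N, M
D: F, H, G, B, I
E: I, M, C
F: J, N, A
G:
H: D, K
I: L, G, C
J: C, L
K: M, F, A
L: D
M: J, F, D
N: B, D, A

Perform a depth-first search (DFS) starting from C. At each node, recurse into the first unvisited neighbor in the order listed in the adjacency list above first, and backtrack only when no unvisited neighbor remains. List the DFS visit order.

C → F → J → L → D → H → K → M → A → G → B → E → I → N

Visit C
C → F
F → J
J → L
L → D
D → H
H → K
K → M
K → A
A → G
D → B
B → E
E → I
F → N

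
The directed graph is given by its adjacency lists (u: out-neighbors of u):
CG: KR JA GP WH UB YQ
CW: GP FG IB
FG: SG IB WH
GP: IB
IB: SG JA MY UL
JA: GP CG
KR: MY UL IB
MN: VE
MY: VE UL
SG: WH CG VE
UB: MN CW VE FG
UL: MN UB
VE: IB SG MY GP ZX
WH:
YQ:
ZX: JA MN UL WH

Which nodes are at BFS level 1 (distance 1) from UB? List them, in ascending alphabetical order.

CW, FG, MN, VE

Level 0: UB
Level 1: CW, FG, MN, VE
Level 2: GP, IB, MY, SG, WH, ZX
Level 3: CG, JA, UL
Level 4: KR, YQ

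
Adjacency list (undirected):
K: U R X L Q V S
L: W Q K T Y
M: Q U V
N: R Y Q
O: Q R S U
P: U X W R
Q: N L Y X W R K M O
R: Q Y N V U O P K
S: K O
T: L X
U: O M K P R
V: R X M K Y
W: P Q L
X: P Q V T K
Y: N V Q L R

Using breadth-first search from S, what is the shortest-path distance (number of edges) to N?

3

Level 0: S
Level 1: K, O
Level 2: L, Q, R, U, V, X
Level 3: M, N, P, T, W, Y
N first appears at level 3.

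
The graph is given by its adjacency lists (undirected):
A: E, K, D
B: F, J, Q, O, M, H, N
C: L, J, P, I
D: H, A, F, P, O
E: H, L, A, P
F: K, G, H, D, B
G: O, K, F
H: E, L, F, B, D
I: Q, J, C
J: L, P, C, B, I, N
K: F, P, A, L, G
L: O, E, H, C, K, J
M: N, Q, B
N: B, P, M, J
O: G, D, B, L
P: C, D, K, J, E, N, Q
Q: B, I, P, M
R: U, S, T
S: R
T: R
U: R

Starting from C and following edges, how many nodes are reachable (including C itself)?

17

BFS from C visits: C, L, J, P, I, O, E, H, K, B, N, D, Q, G, A, F, M
Reachable nodes: 17 of 21 total.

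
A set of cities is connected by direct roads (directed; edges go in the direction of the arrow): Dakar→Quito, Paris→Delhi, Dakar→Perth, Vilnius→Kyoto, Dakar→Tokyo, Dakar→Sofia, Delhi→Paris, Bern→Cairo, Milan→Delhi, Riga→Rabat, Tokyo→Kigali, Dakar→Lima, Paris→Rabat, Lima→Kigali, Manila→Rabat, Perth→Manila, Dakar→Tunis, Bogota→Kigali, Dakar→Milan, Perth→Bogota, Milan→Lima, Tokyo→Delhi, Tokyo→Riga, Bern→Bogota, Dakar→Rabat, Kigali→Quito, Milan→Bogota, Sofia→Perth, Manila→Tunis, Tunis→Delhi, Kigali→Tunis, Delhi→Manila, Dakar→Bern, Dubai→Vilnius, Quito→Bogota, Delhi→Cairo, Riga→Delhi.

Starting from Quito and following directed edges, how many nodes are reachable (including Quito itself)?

9

BFS from Quito visits: Quito, Bogota, Kigali, Tunis, Delhi, Paris, Manila, Cairo, Rabat
Reachable nodes: 9 of 20 total.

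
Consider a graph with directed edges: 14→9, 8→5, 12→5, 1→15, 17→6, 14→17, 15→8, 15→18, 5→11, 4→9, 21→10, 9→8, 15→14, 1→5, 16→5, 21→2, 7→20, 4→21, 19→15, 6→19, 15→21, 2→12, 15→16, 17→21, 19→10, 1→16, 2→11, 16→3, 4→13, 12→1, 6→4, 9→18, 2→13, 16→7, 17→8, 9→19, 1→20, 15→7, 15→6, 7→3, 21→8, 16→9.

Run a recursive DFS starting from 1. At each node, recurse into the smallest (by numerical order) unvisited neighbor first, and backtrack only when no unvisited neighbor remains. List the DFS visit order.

1 → 5 → 11 → 15 → 6 → 4 → 9 → 8 → 18 → 19 → 10 → 13 → 21 → 2 → 12 → 7 → 3 → 20 → 14 → 17 → 16

Visit 1
1 → 5
5 → 11
1 → 15
15 → 6
6 → 4
4 → 9
9 → 8
9 → 18
9 → 19
19 → 10
4 → 13
4 → 21
21 → 2
2 → 12
15 → 7
7 → 3
7 → 20
15 → 14
14 → 17
15 → 16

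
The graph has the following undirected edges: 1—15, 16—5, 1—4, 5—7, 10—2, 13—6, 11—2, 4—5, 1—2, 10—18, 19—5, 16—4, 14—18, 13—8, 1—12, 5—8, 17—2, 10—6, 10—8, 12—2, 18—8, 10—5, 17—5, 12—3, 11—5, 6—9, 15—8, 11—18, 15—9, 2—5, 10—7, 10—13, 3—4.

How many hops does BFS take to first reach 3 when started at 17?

Level 0: 17
Level 1: 2, 5
Level 2: 1, 4, 7, 8, 10, 11, 12, 16, 19
Level 3: 3, 6, 13, 15, 18
Level 4: 9, 14
3 first appears at level 3.

3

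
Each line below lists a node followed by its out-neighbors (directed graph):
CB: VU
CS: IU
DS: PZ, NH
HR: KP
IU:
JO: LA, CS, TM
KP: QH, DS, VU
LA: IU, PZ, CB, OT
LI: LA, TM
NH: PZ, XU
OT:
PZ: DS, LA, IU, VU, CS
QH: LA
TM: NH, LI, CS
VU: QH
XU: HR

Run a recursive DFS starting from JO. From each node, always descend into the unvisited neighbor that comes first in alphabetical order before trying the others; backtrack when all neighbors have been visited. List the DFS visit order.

Visit JO
JO → CS
CS → IU
JO → LA
LA → CB
CB → VU
VU → QH
LA → OT
LA → PZ
PZ → DS
DS → NH
NH → XU
XU → HR
HR → KP
JO → TM
TM → LI

JO CS IU LA CB VU QH OT PZ DS NH XU HR KP TM LI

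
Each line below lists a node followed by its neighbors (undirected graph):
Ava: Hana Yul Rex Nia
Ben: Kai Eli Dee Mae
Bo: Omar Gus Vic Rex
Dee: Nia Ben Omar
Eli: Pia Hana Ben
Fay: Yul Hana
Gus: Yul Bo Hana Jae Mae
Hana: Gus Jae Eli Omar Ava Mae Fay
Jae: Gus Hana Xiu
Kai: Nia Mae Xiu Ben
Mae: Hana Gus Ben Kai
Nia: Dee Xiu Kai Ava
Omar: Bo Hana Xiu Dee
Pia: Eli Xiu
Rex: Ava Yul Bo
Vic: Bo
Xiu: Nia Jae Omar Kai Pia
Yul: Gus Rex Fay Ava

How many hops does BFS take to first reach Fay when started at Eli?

2

Level 0: Eli
Level 1: Ben, Hana, Pia
Level 2: Ava, Dee, Fay, Gus, Jae, Kai, Mae, Omar, Xiu
Level 3: Bo, Nia, Rex, Yul
Level 4: Vic
Fay first appears at level 2.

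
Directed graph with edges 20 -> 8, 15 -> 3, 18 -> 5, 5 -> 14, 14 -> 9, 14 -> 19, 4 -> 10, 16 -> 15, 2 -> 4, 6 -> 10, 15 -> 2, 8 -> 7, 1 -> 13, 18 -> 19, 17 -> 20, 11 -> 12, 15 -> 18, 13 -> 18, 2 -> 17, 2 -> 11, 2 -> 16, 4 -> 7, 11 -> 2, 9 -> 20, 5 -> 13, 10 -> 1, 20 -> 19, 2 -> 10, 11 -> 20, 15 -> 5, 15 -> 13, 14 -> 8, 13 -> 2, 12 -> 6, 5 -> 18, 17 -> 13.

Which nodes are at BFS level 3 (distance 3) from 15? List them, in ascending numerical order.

1, 7, 8, 9, 12, 20

Level 0: 15
Level 1: 2, 3, 5, 13, 18
Level 2: 4, 10, 11, 14, 16, 17, 19
Level 3: 1, 7, 8, 9, 12, 20
Level 4: 6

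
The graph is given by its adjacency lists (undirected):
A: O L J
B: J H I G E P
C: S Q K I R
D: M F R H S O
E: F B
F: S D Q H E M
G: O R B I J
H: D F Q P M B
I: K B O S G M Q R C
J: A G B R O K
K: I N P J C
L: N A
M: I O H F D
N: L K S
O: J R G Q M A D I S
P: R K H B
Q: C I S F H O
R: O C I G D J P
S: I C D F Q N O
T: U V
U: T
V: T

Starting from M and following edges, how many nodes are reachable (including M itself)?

19

BFS from M visits: M, D, F, H, I, O, R, S, E, Q, B, P, C, G, K, A, J, N, L
Reachable nodes: 19 of 22 total.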